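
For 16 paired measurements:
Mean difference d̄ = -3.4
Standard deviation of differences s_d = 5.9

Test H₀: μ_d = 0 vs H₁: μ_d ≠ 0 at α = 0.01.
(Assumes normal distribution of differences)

df = n - 1 = 15
SE = s_d/√n = 5.9/√16 = 1.4750
t = d̄/SE = -3.4/1.4750 = -2.3051
Critical value: t_{0.005,15} = ±2.947
p-value ≈ 0.0359
Decision: fail to reject H₀

Answer: t = -2.3051, fail to reject H₀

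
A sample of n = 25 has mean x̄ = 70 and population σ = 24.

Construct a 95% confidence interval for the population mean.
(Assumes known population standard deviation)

Confidence level: 95%, α = 0.05
z_0.025 = 1.960
SE = σ/√n = 24/√25 = 4.8000
Margin of error = 1.960 × 4.8000 = 9.4080
CI: x̄ ± margin = 70 ± 9.4080
CI: (60.5920, 79.4080)

Answer: (60.5920, 79.4080)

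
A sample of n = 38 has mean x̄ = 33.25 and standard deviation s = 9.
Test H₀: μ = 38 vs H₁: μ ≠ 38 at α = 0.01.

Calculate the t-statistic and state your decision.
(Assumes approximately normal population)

df = n - 1 = 37
SE = s/√n = 9/√38 = 1.4600
t = (x̄ - μ₀)/SE = (33.25 - 38)/1.4600 = -3.2534
Critical value: t_{0.005,37} = ±2.715
p-value ≈ 0.0024
Decision: reject H₀

Answer: t = -3.2534, reject H₀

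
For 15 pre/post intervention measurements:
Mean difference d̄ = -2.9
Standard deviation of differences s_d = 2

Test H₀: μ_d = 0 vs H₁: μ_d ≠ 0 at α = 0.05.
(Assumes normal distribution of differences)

Answer: t = -5.6158, reject H₀

Derivation:
df = n - 1 = 14
SE = s_d/√n = 2/√15 = 0.5164
t = d̄/SE = -2.9/0.5164 = -5.6158
Critical value: t_{0.025,14} = ±2.145
p-value ≈ 0.0001
Decision: reject H₀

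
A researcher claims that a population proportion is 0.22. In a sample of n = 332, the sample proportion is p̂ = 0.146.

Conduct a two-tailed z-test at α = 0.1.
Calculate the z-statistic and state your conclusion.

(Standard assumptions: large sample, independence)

Answer: z = -3.2549, reject H₀

Derivation:
H₀: p = 0.22, H₁: p ≠ 0.22
Standard error: SE = √(p₀(1-p₀)/n) = √(0.22×0.78/332) = 0.022735
z-statistic: z = (p̂ - p₀)/SE = (0.146 - 0.22)/0.022735 = -3.2549
Critical value: z_0.05 = ±1.645
p-value = 0.0011
Decision: reject H₀ at α = 0.1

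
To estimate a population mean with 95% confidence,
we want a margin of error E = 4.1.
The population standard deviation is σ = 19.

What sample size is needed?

z_0.025 = 1.960
n = (z×σ/E)² = (1.960×19/4.1)²
n = 82.4996
Round up: n = 83

Answer: n = 83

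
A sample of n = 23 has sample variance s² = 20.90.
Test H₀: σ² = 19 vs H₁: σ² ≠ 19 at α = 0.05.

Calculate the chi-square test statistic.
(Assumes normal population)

Answer: χ² = 24.2000, fail to reject H₀

Derivation:
df = n - 1 = 22
χ² = (n-1)s²/σ₀² = 22×20.90/19 = 24.2000
Critical values: χ²_{0.975,22} = 10.982, χ²_{0.025,22} = 36.781
Rejection region: χ² < 10.982 or χ² > 36.781
Decision: fail to reject H₀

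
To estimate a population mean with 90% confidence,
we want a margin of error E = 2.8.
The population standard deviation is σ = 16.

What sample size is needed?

Answer: n = 89

Derivation:
z_0.05 = 1.645
n = (z×σ/E)² = (1.645×16/2.8)²
n = 88.3600
Round up: n = 89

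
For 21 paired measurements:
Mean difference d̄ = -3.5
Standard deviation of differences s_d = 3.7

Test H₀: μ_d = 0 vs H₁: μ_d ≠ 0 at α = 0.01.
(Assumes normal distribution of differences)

df = n - 1 = 20
SE = s_d/√n = 3.7/√21 = 0.8074
t = d̄/SE = -3.5/0.8074 = -4.3349
Critical value: t_{0.005,20} = ±2.845
p-value ≈ 0.0003
Decision: reject H₀

Answer: t = -4.3349, reject H₀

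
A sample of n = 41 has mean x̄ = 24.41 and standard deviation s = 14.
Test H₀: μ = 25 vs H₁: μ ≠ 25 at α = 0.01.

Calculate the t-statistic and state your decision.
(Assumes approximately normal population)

df = n - 1 = 40
SE = s/√n = 14/√41 = 2.1864
t = (x̄ - μ₀)/SE = (24.41 - 25)/2.1864 = -0.2698
Critical value: t_{0.005,40} = ±2.704
p-value ≈ 0.7887
Decision: fail to reject H₀

Answer: t = -0.2698, fail to reject H₀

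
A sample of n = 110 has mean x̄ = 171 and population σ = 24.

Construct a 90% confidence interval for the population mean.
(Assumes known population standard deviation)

Answer: (167.2357, 174.7643)

Derivation:
Confidence level: 90%, α = 0.1
z_0.05 = 1.645
SE = σ/√n = 24/√110 = 2.2883
Margin of error = 1.645 × 2.2883 = 3.7643
CI: x̄ ± margin = 171 ± 3.7643
CI: (167.2357, 174.7643)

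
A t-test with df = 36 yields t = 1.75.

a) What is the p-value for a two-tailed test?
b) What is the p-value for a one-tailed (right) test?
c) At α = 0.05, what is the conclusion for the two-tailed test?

Answer: a) 0.0886, b) 0.0443, c) fail to reject H₀

Derivation:
Using t-distribution with df = 36:
a) Two-tailed: p = 2×P(T > 1.75) = 0.0886
b) One-tailed: p = P(T > 1.75) = 0.0443
c) 0.0886 ≥ 0.05, fail to reject H₀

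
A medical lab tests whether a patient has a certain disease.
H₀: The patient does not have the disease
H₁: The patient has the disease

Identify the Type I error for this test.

Type I error: rejecting H₀ when it is actually true (false positive).
Type II error: failing to reject H₀ when H₁ is actually true (false negative).

Answer: Diagnosing a healthy patient as having the disease (false positive)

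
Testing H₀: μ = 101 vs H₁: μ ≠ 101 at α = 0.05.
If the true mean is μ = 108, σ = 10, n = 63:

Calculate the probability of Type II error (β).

Answer: β ≈ 0.0002

Derivation:
SE = σ/√n = 10/√63 = 1.2599
Critical values: μ₀ ± z_0.025×SE = 101 ± 1.960×1.2599
Acceptance region: (98.5306, 103.4694)
Under H₁ (μ = 108): z_high = (103.4694 - 108)/1.2599 = -3.5960, z_low = (98.5306 - 108)/1.2599 = -7.5160
β = P(not reject | H₁) = Φ(-3.5960) - Φ(-7.5160) ≈ 0.0002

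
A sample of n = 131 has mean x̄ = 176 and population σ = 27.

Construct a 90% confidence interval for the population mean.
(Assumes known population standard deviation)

Confidence level: 90%, α = 0.1
z_0.05 = 1.645
SE = σ/√n = 27/√131 = 2.3590
Margin of error = 1.645 × 2.3590 = 3.8806
CI: x̄ ± margin = 176 ± 3.8806
CI: (172.1194, 179.8806)

Answer: (172.1194, 179.8806)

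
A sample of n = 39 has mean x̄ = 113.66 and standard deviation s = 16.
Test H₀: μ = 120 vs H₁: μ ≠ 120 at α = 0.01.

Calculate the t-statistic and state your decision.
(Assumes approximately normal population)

Answer: t = -2.4745, fail to reject H₀

Derivation:
df = n - 1 = 38
SE = s/√n = 16/√39 = 2.5621
t = (x̄ - μ₀)/SE = (113.66 - 120)/2.5621 = -2.4745
Critical value: t_{0.005,38} = ±2.712
p-value ≈ 0.0179
Decision: fail to reject H₀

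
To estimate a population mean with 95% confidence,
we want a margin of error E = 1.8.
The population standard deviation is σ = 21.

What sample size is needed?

z_0.025 = 1.960
n = (z×σ/E)² = (1.960×21/1.8)²
n = 522.8844
Round up: n = 523

Answer: n = 523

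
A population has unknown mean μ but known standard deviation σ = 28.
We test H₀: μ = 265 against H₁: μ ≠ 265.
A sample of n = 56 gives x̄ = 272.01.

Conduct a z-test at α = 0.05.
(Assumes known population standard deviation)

Standard error: SE = σ/√n = 28/√56 = 3.7417
z-statistic: z = (x̄ - μ₀)/SE = (272.01 - 265)/3.7417 = 1.8735
Critical value: ±1.960
p-value = 0.0610
Decision: fail to reject H₀

Answer: z = 1.8735, fail to reject H₀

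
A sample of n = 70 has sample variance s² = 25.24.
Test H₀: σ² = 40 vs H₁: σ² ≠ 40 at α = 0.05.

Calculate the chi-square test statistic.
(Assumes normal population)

Answer: χ² = 43.5390, reject H₀

Derivation:
df = n - 1 = 69
χ² = (n-1)s²/σ₀² = 69×25.24/40 = 43.5390
Critical values: χ²_{0.975,69} = 47.924, χ²_{0.025,69} = 93.856
Rejection region: χ² < 47.924 or χ² > 93.856
Decision: reject H₀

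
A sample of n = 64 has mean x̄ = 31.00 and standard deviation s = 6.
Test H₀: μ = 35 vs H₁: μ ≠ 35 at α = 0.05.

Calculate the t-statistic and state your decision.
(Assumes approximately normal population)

Answer: t = -5.3333, reject H₀

Derivation:
df = n - 1 = 63
SE = s/√n = 6/√64 = 0.7500
t = (x̄ - μ₀)/SE = (31.00 - 35)/0.7500 = -5.3333
Critical value: t_{0.025,63} = ±1.998
p-value < 0.0001
Decision: reject H₀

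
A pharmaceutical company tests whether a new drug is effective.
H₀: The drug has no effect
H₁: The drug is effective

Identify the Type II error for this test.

Type I error: rejecting H₀ when it is actually true (false positive).
Type II error: failing to reject H₀ when H₁ is actually true (false negative).

Answer: Failing to detect the drug's effect when it actually works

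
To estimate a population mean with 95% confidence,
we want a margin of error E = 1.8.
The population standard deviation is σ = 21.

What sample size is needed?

z_0.025 = 1.960
n = (z×σ/E)² = (1.960×21/1.8)²
n = 522.8844
Round up: n = 523

Answer: n = 523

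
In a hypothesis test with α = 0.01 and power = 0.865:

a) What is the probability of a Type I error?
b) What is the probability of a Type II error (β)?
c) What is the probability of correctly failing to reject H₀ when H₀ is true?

Answer: a) 0.01, b) 0.135, c) 0.99

Derivation:
a) Type I error probability = α = 0.01
b) Power = P(reject H₀ | H₁ true) = 1 - β = 0.865, so Type II error probability = β = 1 - Power = 0.135
c) P(fail to reject H₀ | H₀ true) = 1 - α = 0.99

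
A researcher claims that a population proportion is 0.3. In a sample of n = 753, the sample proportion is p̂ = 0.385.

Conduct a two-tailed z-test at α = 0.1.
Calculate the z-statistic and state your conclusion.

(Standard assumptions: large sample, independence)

Answer: z = 5.0898, reject H₀

Derivation:
H₀: p = 0.3, H₁: p ≠ 0.3
Standard error: SE = √(p₀(1-p₀)/n) = √(0.3×0.7/753) = 0.016700
z-statistic: z = (p̂ - p₀)/SE = (0.385 - 0.3)/0.016700 = 5.0898
Critical value: z_0.05 = ±1.645
p-value < 0.0001
Decision: reject H₀ at α = 0.1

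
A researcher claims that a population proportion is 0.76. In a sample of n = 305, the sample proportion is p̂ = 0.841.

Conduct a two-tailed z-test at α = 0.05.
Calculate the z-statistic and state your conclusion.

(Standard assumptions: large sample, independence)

H₀: p = 0.76, H₁: p ≠ 0.76
Standard error: SE = √(p₀(1-p₀)/n) = √(0.76×0.24/305) = 0.024455
z-statistic: z = (p̂ - p₀)/SE = (0.841 - 0.76)/0.024455 = 3.3122
Critical value: z_0.025 = ±1.960
p-value = 0.0009
Decision: reject H₀ at α = 0.05

Answer: z = 3.3122, reject H₀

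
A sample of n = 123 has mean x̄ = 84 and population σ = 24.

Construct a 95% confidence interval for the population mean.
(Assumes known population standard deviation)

Answer: (79.7586, 88.2414)

Derivation:
Confidence level: 95%, α = 0.05
z_0.025 = 1.960
SE = σ/√n = 24/√123 = 2.1640
Margin of error = 1.960 × 2.1640 = 4.2414
CI: x̄ ± margin = 84 ± 4.2414
CI: (79.7586, 88.2414)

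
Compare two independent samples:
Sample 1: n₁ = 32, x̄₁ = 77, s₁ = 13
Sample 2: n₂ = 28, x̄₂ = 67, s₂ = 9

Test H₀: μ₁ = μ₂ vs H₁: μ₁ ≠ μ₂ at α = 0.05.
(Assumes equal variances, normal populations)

Pooled variance: s²_p = [31×13² + 27×9²]/(58) = 128.0345
s_p = 11.3152
SE = s_p×√(1/n₁ + 1/n₂) = 11.3152×√(1/32 + 1/28) = 2.9281
t = (x̄₁ - x̄₂)/SE = (77 - 67)/2.9281 = 3.4152
df = 58, t-critical = ±2.002
Decision: reject H₀

Answer: t = 3.4152, reject H₀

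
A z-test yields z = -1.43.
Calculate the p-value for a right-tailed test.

For z = -1.43:
p = P(Z > -1.43) = 1 - Φ(-1.43) = 0.9236

Answer: p-value ≈ 0.9236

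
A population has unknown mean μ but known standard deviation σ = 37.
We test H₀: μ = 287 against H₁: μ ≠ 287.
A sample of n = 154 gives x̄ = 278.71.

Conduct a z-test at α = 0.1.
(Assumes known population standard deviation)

Answer: z = -2.7805, reject H₀

Derivation:
Standard error: SE = σ/√n = 37/√154 = 2.9815
z-statistic: z = (x̄ - μ₀)/SE = (278.71 - 287)/2.9815 = -2.7805
Critical value: ±1.645
p-value = 0.0054
Decision: reject H₀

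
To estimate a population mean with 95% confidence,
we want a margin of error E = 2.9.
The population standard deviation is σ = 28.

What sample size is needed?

Answer: n = 359

Derivation:
z_0.025 = 1.960
n = (z×σ/E)² = (1.960×28/2.9)²
n = 358.1230
Round up: n = 359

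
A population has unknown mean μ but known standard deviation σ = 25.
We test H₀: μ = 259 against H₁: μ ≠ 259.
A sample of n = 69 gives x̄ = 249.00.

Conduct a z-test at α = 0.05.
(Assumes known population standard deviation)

Standard error: SE = σ/√n = 25/√69 = 3.0096
z-statistic: z = (x̄ - μ₀)/SE = (249.00 - 259)/3.0096 = -3.3227
Critical value: ±1.960
p-value = 0.0009
Decision: reject H₀

Answer: z = -3.3227, reject H₀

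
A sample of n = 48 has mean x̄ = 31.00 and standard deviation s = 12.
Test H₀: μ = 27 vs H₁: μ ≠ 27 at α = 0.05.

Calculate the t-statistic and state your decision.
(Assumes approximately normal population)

Answer: t = 2.3093, reject H₀

Derivation:
df = n - 1 = 47
SE = s/√n = 12/√48 = 1.7321
t = (x̄ - μ₀)/SE = (31.00 - 27)/1.7321 = 2.3093
Critical value: t_{0.025,47} = ±2.012
p-value ≈ 0.0254
Decision: reject H₀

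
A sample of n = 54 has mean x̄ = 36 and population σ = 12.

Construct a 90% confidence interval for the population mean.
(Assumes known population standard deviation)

Answer: (33.3137, 38.6863)

Derivation:
Confidence level: 90%, α = 0.1
z_0.05 = 1.645
SE = σ/√n = 12/√54 = 1.6330
Margin of error = 1.645 × 1.6330 = 2.6863
CI: x̄ ± margin = 36 ± 2.6863
CI: (33.3137, 38.6863)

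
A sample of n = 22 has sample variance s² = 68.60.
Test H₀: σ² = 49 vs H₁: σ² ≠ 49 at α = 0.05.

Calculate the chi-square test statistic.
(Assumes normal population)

Answer: χ² = 29.4000, fail to reject H₀

Derivation:
df = n - 1 = 21
χ² = (n-1)s²/σ₀² = 21×68.60/49 = 29.4000
Critical values: χ²_{0.975,21} = 10.283, χ²_{0.025,21} = 35.479
Rejection region: χ² < 10.283 or χ² > 35.479
Decision: fail to reject H₀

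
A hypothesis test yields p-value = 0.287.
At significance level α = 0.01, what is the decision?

Answer: fail to reject H₀

Derivation:
Compare p-value to α:
0.287 ≥ 0.01
Decision: fail to reject H₀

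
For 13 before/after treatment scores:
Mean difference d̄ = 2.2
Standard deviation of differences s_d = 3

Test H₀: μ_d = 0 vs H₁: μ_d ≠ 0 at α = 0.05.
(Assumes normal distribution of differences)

df = n - 1 = 12
SE = s_d/√n = 3/√13 = 0.8321
t = d̄/SE = 2.2/0.8321 = 2.6439
Critical value: t_{0.025,12} = ±2.179
p-value ≈ 0.0214
Decision: reject H₀

Answer: t = 2.6439, reject H₀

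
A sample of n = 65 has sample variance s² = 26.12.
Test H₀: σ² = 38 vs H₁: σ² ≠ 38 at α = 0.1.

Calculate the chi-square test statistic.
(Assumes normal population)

Answer: χ² = 43.9916, reject H₀

Derivation:
df = n - 1 = 64
χ² = (n-1)s²/σ₀² = 64×26.12/38 = 43.9916
Critical values: χ²_{0.95,64} = 46.595, χ²_{0.05,64} = 83.675
Rejection region: χ² < 46.595 or χ² > 83.675
Decision: reject H₀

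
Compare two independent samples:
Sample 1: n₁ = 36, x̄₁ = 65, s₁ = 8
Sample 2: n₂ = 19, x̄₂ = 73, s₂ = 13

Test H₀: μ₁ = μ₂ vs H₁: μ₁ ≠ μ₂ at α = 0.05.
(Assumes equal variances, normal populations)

Answer: t = -2.8261, reject H₀

Derivation:
Pooled variance: s²_p = [35×8² + 18×13²]/(53) = 99.6604
s_p = 9.9830
SE = s_p×√(1/n₁ + 1/n₂) = 9.9830×√(1/36 + 1/19) = 2.8308
t = (x̄₁ - x̄₂)/SE = (65 - 73)/2.8308 = -2.8261
df = 53, t-critical = ±2.006
Decision: reject H₀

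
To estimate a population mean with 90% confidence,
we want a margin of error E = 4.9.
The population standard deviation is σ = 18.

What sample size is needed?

z_0.05 = 1.645
n = (z×σ/E)² = (1.645×18/4.9)²
n = 36.5161
Round up: n = 37

Answer: n = 37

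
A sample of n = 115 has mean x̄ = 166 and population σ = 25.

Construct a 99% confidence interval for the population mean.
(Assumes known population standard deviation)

Answer: (159.9946, 172.0054)

Derivation:
Confidence level: 99%, α = 0.01
z_0.005 = 2.576
SE = σ/√n = 25/√115 = 2.3313
Margin of error = 2.576 × 2.3313 = 6.0054
CI: x̄ ± margin = 166 ± 6.0054
CI: (159.9946, 172.0054)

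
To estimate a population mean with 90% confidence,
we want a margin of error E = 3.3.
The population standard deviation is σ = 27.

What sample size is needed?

z_0.05 = 1.645
n = (z×σ/E)² = (1.645×27/3.3)²
n = 181.1471
Round up: n = 182

Answer: n = 182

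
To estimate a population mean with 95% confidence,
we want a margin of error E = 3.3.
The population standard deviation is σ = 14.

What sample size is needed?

Answer: n = 70

Derivation:
z_0.025 = 1.960
n = (z×σ/E)² = (1.960×14/3.3)²
n = 69.1417
Round up: n = 70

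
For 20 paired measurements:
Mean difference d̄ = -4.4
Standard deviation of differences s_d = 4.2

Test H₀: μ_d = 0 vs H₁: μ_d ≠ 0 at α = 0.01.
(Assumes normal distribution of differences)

df = n - 1 = 19
SE = s_d/√n = 4.2/√20 = 0.9391
t = d̄/SE = -4.4/0.9391 = -4.6853
Critical value: t_{0.005,19} = ±2.861
p-value ≈ 0.0002
Decision: reject H₀

Answer: t = -4.6853, reject H₀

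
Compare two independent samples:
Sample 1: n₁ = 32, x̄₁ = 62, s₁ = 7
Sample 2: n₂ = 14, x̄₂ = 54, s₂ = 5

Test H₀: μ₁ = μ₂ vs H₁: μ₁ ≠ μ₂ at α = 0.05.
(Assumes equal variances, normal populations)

Answer: t = 3.8565, reject H₀

Derivation:
Pooled variance: s²_p = [31×7² + 13×5²]/(44) = 41.9091
s_p = 6.4737
SE = s_p×√(1/n₁ + 1/n₂) = 6.4737×√(1/32 + 1/14) = 2.0744
t = (x̄₁ - x̄₂)/SE = (62 - 54)/2.0744 = 3.8565
df = 44, t-critical = ±2.015
Decision: reject H₀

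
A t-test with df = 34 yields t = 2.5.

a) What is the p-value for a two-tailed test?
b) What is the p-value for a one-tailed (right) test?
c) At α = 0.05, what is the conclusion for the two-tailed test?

Using t-distribution with df = 34:
a) Two-tailed: p = 2×P(T > 2.5) = 0.0174
b) One-tailed: p = P(T > 2.5) = 0.0087
c) 0.0174 < 0.05, reject H₀

Answer: a) 0.0174, b) 0.0087, c) reject H₀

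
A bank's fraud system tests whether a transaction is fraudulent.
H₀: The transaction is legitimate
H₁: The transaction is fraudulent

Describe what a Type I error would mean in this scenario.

Type I error: rejecting H₀ when it is actually true (false positive).
Type II error: failing to reject H₀ when H₁ is actually true (false negative).

Answer: Blocking a legitimate transaction as fraud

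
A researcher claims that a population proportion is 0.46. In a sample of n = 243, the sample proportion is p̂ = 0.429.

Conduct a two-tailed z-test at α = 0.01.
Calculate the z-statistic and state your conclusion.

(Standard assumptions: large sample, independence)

Answer: z = -0.9696, fail to reject H₀

Derivation:
H₀: p = 0.46, H₁: p ≠ 0.46
Standard error: SE = √(p₀(1-p₀)/n) = √(0.46×0.54/243) = 0.031972
z-statistic: z = (p̂ - p₀)/SE = (0.429 - 0.46)/0.031972 = -0.9696
Critical value: z_0.005 = ±2.576
p-value = 0.3322
Decision: fail to reject H₀ at α = 0.01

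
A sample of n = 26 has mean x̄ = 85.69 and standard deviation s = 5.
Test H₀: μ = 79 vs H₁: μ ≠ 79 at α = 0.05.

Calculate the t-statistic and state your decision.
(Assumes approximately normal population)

Answer: t = 6.8224, reject H₀

Derivation:
df = n - 1 = 25
SE = s/√n = 5/√26 = 0.9806
t = (x̄ - μ₀)/SE = (85.69 - 79)/0.9806 = 6.8224
Critical value: t_{0.025,25} = ±2.060
p-value < 0.0001
Decision: reject H₀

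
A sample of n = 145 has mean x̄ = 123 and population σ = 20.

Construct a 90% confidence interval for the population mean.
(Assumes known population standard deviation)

Confidence level: 90%, α = 0.1
z_0.05 = 1.645
SE = σ/√n = 20/√145 = 1.6609
Margin of error = 1.645 × 1.6609 = 2.7322
CI: x̄ ± margin = 123 ± 2.7322
CI: (120.2678, 125.7322)

Answer: (120.2678, 125.7322)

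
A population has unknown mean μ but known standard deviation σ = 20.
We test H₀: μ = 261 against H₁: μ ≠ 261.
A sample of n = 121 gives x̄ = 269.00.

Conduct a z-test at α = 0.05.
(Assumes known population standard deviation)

Standard error: SE = σ/√n = 20/√121 = 1.8182
z-statistic: z = (x̄ - μ₀)/SE = (269.00 - 261)/1.8182 = 4.4000
Critical value: ±1.960
p-value < 0.0001
Decision: reject H₀

Answer: z = 4.4000, reject H₀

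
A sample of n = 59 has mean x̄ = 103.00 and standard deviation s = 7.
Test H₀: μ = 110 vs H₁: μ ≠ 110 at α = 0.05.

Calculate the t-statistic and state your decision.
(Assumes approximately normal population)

df = n - 1 = 58
SE = s/√n = 7/√59 = 0.9113
t = (x̄ - μ₀)/SE = (103.00 - 110)/0.9113 = -7.6813
Critical value: t_{0.025,58} = ±2.002
p-value < 0.0001
Decision: reject H₀

Answer: t = -7.6813, reject H₀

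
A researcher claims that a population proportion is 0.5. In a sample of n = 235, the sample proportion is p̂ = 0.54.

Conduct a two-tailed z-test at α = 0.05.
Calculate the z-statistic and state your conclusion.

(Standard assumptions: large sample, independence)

Answer: z = 1.2264, fail to reject H₀

Derivation:
H₀: p = 0.5, H₁: p ≠ 0.5
Standard error: SE = √(p₀(1-p₀)/n) = √(0.5×0.5/235) = 0.032616
z-statistic: z = (p̂ - p₀)/SE = (0.54 - 0.5)/0.032616 = 1.2264
Critical value: z_0.025 = ±1.960
p-value = 0.2200
Decision: fail to reject H₀ at α = 0.05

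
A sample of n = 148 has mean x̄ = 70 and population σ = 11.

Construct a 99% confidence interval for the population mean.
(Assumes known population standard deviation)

Answer: (67.6708, 72.3292)

Derivation:
Confidence level: 99%, α = 0.01
z_0.005 = 2.576
SE = σ/√n = 11/√148 = 0.9042
Margin of error = 2.576 × 0.9042 = 2.3292
CI: x̄ ± margin = 70 ± 2.3292
CI: (67.6708, 72.3292)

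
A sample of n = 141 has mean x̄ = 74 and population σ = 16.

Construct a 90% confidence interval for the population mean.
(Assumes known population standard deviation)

Confidence level: 90%, α = 0.1
z_0.05 = 1.645
SE = σ/√n = 16/√141 = 1.3474
Margin of error = 1.645 × 1.3474 = 2.2165
CI: x̄ ± margin = 74 ± 2.2165
CI: (71.7835, 76.2165)

Answer: (71.7835, 76.2165)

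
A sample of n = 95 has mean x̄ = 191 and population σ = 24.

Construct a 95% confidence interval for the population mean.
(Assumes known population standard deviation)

Confidence level: 95%, α = 0.05
z_0.025 = 1.960
SE = σ/√n = 24/√95 = 2.4623
Margin of error = 1.960 × 2.4623 = 4.8261
CI: x̄ ± margin = 191 ± 4.8261
CI: (186.1739, 195.8261)

Answer: (186.1739, 195.8261)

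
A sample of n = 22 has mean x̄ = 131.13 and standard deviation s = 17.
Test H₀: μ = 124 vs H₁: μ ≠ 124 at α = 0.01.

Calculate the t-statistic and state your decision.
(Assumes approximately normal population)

Answer: t = 1.9672, fail to reject H₀

Derivation:
df = n - 1 = 21
SE = s/√n = 17/√22 = 3.6244
t = (x̄ - μ₀)/SE = (131.13 - 124)/3.6244 = 1.9672
Critical value: t_{0.005,21} = ±2.831
p-value ≈ 0.0625
Decision: fail to reject H₀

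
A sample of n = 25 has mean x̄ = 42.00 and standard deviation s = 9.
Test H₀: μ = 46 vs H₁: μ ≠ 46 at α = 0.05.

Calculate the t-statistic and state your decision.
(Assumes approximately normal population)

Answer: t = -2.2222, reject H₀

Derivation:
df = n - 1 = 24
SE = s/√n = 9/√25 = 1.8000
t = (x̄ - μ₀)/SE = (42.00 - 46)/1.8000 = -2.2222
Critical value: t_{0.025,24} = ±2.064
p-value ≈ 0.0359
Decision: reject H₀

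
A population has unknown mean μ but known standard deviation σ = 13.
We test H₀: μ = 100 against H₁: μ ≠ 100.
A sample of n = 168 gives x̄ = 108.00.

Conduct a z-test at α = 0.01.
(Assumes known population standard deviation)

Standard error: SE = σ/√n = 13/√168 = 1.0030
z-statistic: z = (x̄ - μ₀)/SE = (108.00 - 100)/1.0030 = 7.9761
Critical value: ±2.576
p-value < 0.0001
Decision: reject H₀

Answer: z = 7.9761, reject H₀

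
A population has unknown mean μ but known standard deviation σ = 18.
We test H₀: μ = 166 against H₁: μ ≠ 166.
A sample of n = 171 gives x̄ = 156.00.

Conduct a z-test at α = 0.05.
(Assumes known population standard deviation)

Answer: z = -7.2648, reject H₀

Derivation:
Standard error: SE = σ/√n = 18/√171 = 1.3765
z-statistic: z = (x̄ - μ₀)/SE = (156.00 - 166)/1.3765 = -7.2648
Critical value: ±1.960
p-value < 0.0001
Decision: reject H₀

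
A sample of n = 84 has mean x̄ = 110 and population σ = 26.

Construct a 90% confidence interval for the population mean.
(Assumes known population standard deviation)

Confidence level: 90%, α = 0.1
z_0.05 = 1.645
SE = σ/√n = 26/√84 = 2.8368
Margin of error = 1.645 × 2.8368 = 4.6665
CI: x̄ ± margin = 110 ± 4.6665
CI: (105.3335, 114.6665)

Answer: (105.3335, 114.6665)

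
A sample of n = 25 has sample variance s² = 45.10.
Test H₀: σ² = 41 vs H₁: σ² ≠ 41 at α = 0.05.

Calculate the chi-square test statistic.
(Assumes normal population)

Answer: χ² = 26.4000, fail to reject H₀

Derivation:
df = n - 1 = 24
χ² = (n-1)s²/σ₀² = 24×45.10/41 = 26.4000
Critical values: χ²_{0.975,24} = 12.401, χ²_{0.025,24} = 39.364
Rejection region: χ² < 12.401 or χ² > 39.364
Decision: fail to reject H₀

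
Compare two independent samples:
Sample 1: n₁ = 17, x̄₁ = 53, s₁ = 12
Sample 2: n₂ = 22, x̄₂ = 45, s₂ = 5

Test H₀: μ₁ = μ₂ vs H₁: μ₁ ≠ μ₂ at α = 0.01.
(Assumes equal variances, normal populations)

Pooled variance: s²_p = [16×12² + 21×5²]/(37) = 76.4595
s_p = 8.7441
SE = s_p×√(1/n₁ + 1/n₂) = 8.7441×√(1/17 + 1/22) = 2.8237
t = (x̄₁ - x̄₂)/SE = (53 - 45)/2.8237 = 2.8332
df = 37, t-critical = ±2.715
Decision: reject H₀

Answer: t = 2.8332, reject H₀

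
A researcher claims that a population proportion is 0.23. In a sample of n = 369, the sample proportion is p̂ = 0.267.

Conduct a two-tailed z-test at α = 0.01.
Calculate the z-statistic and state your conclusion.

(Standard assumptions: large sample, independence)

H₀: p = 0.23, H₁: p ≠ 0.23
Standard error: SE = √(p₀(1-p₀)/n) = √(0.23×0.77/369) = 0.021908
z-statistic: z = (p̂ - p₀)/SE = (0.267 - 0.23)/0.021908 = 1.6889
Critical value: z_0.005 = ±2.576
p-value = 0.0912
Decision: fail to reject H₀ at α = 0.01

Answer: z = 1.6889, fail to reject H₀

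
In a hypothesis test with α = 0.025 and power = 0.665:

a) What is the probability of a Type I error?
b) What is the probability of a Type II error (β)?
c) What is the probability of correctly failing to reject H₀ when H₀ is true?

Answer: a) 0.025, b) 0.335, c) 0.975

Derivation:
a) Type I error probability = α = 0.025
b) Power = P(reject H₀ | H₁ true) = 1 - β = 0.665, so Type II error probability = β = 1 - Power = 0.335
c) P(fail to reject H₀ | H₀ true) = 1 - α = 0.975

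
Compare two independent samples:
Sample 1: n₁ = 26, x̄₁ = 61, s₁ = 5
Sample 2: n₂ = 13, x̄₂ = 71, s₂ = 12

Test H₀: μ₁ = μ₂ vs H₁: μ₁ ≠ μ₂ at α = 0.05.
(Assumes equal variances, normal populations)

Answer: t = -3.6917, reject H₀

Derivation:
Pooled variance: s²_p = [25×5² + 12×12²]/(37) = 63.5946
s_p = 7.9746
SE = s_p×√(1/n₁ + 1/n₂) = 7.9746×√(1/26 + 1/13) = 2.7088
t = (x̄₁ - x̄₂)/SE = (61 - 71)/2.7088 = -3.6917
df = 37, t-critical = ±2.026
Decision: reject H₀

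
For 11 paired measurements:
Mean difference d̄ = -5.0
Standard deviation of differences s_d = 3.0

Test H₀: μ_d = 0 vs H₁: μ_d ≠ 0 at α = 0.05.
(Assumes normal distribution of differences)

df = n - 1 = 10
SE = s_d/√n = 3.0/√11 = 0.9045
t = d̄/SE = -5.0/0.9045 = -5.5279
Critical value: t_{0.025,10} = ±2.228
p-value ≈ 0.0003
Decision: reject H₀

Answer: t = -5.5279, reject H₀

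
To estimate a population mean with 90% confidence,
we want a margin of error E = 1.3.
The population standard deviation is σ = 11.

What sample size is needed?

Answer: n = 194

Derivation:
z_0.05 = 1.645
n = (z×σ/E)² = (1.645×11/1.3)²
n = 193.7450
Round up: n = 194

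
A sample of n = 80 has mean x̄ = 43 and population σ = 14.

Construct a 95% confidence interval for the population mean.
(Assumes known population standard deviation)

Answer: (39.9322, 46.0678)

Derivation:
Confidence level: 95%, α = 0.05
z_0.025 = 1.960
SE = σ/√n = 14/√80 = 1.5652
Margin of error = 1.960 × 1.5652 = 3.0678
CI: x̄ ± margin = 43 ± 3.0678
CI: (39.9322, 46.0678)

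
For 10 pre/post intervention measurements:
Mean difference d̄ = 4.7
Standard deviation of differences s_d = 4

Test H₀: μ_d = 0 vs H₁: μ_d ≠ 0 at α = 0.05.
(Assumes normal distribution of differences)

Answer: t = 3.7157, reject H₀

Derivation:
df = n - 1 = 9
SE = s_d/√n = 4/√10 = 1.2649
t = d̄/SE = 4.7/1.2649 = 3.7157
Critical value: t_{0.025,9} = ±2.262
p-value ≈ 0.0048
Decision: reject H₀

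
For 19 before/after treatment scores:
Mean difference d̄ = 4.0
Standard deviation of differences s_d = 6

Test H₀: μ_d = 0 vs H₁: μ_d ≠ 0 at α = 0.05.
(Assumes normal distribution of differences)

df = n - 1 = 18
SE = s_d/√n = 6/√19 = 1.3765
t = d̄/SE = 4.0/1.3765 = 2.9059
Critical value: t_{0.025,18} = ±2.101
p-value ≈ 0.0094
Decision: reject H₀

Answer: t = 2.9059, reject H₀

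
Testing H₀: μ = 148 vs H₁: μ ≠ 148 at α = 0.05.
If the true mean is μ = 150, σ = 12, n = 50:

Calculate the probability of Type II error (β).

SE = σ/√n = 12/√50 = 1.6971
Critical values: μ₀ ± z_0.025×SE = 148 ± 1.960×1.6971
Acceptance region: (144.6737, 151.3263)
Under H₁ (μ = 150): z_high = (151.3263 - 150)/1.6971 = 0.7815, z_low = (144.6737 - 150)/1.6971 = -3.1385
β = P(not reject | H₁) = Φ(0.7815) - Φ(-3.1385) ≈ 0.7819

Answer: β ≈ 0.7819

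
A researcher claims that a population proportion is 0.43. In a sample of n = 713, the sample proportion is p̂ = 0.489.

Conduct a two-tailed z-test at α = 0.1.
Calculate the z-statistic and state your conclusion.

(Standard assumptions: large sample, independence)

Answer: z = 3.1821, reject H₀

Derivation:
H₀: p = 0.43, H₁: p ≠ 0.43
Standard error: SE = √(p₀(1-p₀)/n) = √(0.43×0.57/713) = 0.018541
z-statistic: z = (p̂ - p₀)/SE = (0.489 - 0.43)/0.018541 = 3.1821
Critical value: z_0.05 = ±1.645
p-value = 0.0015
Decision: reject H₀ at α = 0.1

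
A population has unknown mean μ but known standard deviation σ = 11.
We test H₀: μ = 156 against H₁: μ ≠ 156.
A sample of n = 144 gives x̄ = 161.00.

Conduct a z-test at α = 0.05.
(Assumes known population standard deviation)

Standard error: SE = σ/√n = 11/√144 = 0.9167
z-statistic: z = (x̄ - μ₀)/SE = (161.00 - 156)/0.9167 = 5.4543
Critical value: ±1.960
p-value < 0.0001
Decision: reject H₀

Answer: z = 5.4543, reject H₀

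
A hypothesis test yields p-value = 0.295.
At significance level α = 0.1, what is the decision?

Answer: fail to reject H₀

Derivation:
Compare p-value to α:
0.295 ≥ 0.1
Decision: fail to reject H₀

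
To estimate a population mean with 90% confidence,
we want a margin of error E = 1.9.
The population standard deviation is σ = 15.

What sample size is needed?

z_0.05 = 1.645
n = (z×σ/E)² = (1.645×15/1.9)²
n = 168.6581
Round up: n = 169

Answer: n = 169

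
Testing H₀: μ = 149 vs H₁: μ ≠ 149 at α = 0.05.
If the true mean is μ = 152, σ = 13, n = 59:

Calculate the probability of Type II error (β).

SE = σ/√n = 13/√59 = 1.6925
Critical values: μ₀ ± z_0.025×SE = 149 ± 1.960×1.6925
Acceptance region: (145.6827, 152.3173)
Under H₁ (μ = 152): z_high = (152.3173 - 152)/1.6925 = 0.1875, z_low = (145.6827 - 152)/1.6925 = -3.7325
β = P(not reject | H₁) = Φ(0.1875) - Φ(-3.7325) ≈ 0.5743

Answer: β ≈ 0.5743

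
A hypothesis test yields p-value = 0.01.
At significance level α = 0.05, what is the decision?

Compare p-value to α:
0.01 < 0.05
Decision: reject H₀

Answer: reject H₀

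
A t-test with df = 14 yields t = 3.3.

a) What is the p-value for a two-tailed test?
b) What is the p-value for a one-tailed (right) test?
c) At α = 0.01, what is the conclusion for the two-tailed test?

Using t-distribution with df = 14:
a) Two-tailed: p = 2×P(T > 3.3) = 0.0053
b) One-tailed: p = P(T > 3.3) = 0.0026
c) 0.0053 < 0.01, reject H₀

Answer: a) 0.0053, b) 0.0026, c) reject H₀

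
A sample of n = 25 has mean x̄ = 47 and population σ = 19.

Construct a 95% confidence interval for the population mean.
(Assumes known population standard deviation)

Answer: (39.5520, 54.4480)

Derivation:
Confidence level: 95%, α = 0.05
z_0.025 = 1.960
SE = σ/√n = 19/√25 = 3.8000
Margin of error = 1.960 × 3.8000 = 7.4480
CI: x̄ ± margin = 47 ± 7.4480
CI: (39.5520, 54.4480)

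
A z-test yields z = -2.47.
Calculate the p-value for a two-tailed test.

Answer: p-value ≈ 0.0135

Derivation:
For z = -2.47:
p = 2×P(Z > |-2.47|) = 2×(1 - Φ(2.47)) = 0.0135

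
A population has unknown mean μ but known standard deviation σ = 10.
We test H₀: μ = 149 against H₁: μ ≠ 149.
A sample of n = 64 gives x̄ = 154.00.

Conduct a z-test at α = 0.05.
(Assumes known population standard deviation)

Answer: z = 4.0000, reject H₀

Derivation:
Standard error: SE = σ/√n = 10/√64 = 1.2500
z-statistic: z = (x̄ - μ₀)/SE = (154.00 - 149)/1.2500 = 4.0000
Critical value: ±1.960
p-value = 0.0001
Decision: reject H₀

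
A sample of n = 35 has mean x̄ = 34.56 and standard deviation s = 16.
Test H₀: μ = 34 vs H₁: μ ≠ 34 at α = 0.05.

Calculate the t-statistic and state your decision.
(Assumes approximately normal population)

Answer: t = 0.2071, fail to reject H₀

Derivation:
df = n - 1 = 34
SE = s/√n = 16/√35 = 2.7045
t = (x̄ - μ₀)/SE = (34.56 - 34)/2.7045 = 0.2071
Critical value: t_{0.025,34} = ±2.032
p-value ≈ 0.8372
Decision: fail to reject H₀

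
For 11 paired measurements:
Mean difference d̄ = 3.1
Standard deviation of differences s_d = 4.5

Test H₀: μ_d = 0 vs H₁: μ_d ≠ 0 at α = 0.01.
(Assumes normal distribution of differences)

df = n - 1 = 10
SE = s_d/√n = 4.5/√11 = 1.3568
t = d̄/SE = 3.1/1.3568 = 2.2848
Critical value: t_{0.005,10} = ±3.169
p-value ≈ 0.0454
Decision: fail to reject H₀

Answer: t = 2.2848, fail to reject H₀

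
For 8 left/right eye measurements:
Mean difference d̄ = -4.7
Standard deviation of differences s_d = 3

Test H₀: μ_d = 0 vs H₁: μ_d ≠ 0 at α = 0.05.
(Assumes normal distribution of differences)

df = n - 1 = 7
SE = s_d/√n = 3/√8 = 1.0607
t = d̄/SE = -4.7/1.0607 = -4.4310
Critical value: t_{0.025,7} = ±2.365
p-value ≈ 0.0030
Decision: reject H₀

Answer: t = -4.4310, reject H₀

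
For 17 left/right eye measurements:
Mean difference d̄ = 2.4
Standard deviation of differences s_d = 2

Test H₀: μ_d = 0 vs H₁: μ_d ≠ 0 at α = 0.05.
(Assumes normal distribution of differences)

Answer: t = 4.9474, reject H₀

Derivation:
df = n - 1 = 16
SE = s_d/√n = 2/√17 = 0.4851
t = d̄/SE = 2.4/0.4851 = 4.9474
Critical value: t_{0.025,16} = ±2.120
p-value ≈ 0.0001
Decision: reject H₀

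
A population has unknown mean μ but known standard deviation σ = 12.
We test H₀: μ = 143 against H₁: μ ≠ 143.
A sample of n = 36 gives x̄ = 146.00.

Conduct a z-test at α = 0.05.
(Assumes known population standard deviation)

Standard error: SE = σ/√n = 12/√36 = 2.0000
z-statistic: z = (x̄ - μ₀)/SE = (146.00 - 143)/2.0000 = 1.5000
Critical value: ±1.960
p-value = 0.1336
Decision: fail to reject H₀

Answer: z = 1.5000, fail to reject H₀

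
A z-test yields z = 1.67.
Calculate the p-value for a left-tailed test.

For z = 1.67:
p = P(Z < 1.67) = Φ(1.67) = 0.9525

Answer: p-value ≈ 0.9525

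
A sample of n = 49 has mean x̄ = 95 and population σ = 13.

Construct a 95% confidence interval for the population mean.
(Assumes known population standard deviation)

Confidence level: 95%, α = 0.05
z_0.025 = 1.960
SE = σ/√n = 13/√49 = 1.8571
Margin of error = 1.960 × 1.8571 = 3.6399
CI: x̄ ± margin = 95 ± 3.6399
CI: (91.3601, 98.6399)

Answer: (91.3601, 98.6399)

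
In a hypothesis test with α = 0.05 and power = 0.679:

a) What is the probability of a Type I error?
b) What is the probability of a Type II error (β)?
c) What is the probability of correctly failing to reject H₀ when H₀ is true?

Answer: a) 0.05, b) 0.321, c) 0.95

Derivation:
a) Type I error probability = α = 0.05
b) Power = P(reject H₀ | H₁ true) = 1 - β = 0.679, so Type II error probability = β = 1 - Power = 0.321
c) P(fail to reject H₀ | H₀ true) = 1 - α = 0.95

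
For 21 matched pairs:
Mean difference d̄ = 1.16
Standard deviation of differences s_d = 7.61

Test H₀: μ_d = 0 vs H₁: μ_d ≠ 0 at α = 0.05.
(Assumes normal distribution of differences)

Answer: t = 0.6985, fail to reject H₀

Derivation:
df = n - 1 = 20
SE = s_d/√n = 7.61/√21 = 1.6606
t = d̄/SE = 1.16/1.6606 = 0.6985
Critical value: t_{0.025,20} = ±2.086
p-value ≈ 0.4929
Decision: fail to reject H₀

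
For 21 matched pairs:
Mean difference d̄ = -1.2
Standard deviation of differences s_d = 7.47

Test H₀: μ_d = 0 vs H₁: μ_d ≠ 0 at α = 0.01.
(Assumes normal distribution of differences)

Answer: t = -0.7362, fail to reject H₀

Derivation:
df = n - 1 = 20
SE = s_d/√n = 7.47/√21 = 1.6301
t = d̄/SE = -1.2/1.6301 = -0.7362
Critical value: t_{0.005,20} = ±2.845
p-value ≈ 0.4702
Decision: fail to reject H₀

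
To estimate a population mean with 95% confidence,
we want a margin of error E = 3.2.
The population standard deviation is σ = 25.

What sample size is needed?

z_0.025 = 1.960
n = (z×σ/E)² = (1.960×25/3.2)²
n = 234.4727
Round up: n = 235

Answer: n = 235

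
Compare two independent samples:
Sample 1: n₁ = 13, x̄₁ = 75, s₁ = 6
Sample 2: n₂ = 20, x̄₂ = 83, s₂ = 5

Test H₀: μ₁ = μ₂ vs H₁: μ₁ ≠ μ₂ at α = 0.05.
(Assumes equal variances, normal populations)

Pooled variance: s²_p = [12×6² + 19×5²]/(31) = 29.2581
s_p = 5.4091
SE = s_p×√(1/n₁ + 1/n₂) = 5.4091×√(1/13 + 1/20) = 1.9271
t = (x̄₁ - x̄₂)/SE = (75 - 83)/1.9271 = -4.1513
df = 31, t-critical = ±2.040
Decision: reject H₀

Answer: t = -4.1513, reject H₀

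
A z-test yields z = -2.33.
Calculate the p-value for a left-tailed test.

Answer: p-value ≈ 0.0099

Derivation:
For z = -2.33:
p = P(Z < -2.33) = Φ(-2.33) = 0.0099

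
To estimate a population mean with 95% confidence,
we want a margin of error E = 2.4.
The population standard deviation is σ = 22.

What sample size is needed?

z_0.025 = 1.960
n = (z×σ/E)² = (1.960×22/2.4)²
n = 322.8011
Round up: n = 323

Answer: n = 323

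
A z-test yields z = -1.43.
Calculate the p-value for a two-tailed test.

For z = -1.43:
p = 2×P(Z > |-1.43|) = 2×(1 - Φ(1.43)) = 0.1527

Answer: p-value ≈ 0.1527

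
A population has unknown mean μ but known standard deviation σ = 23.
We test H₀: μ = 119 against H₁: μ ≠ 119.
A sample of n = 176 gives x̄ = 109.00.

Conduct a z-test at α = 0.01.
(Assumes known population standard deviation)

Standard error: SE = σ/√n = 23/√176 = 1.7337
z-statistic: z = (x̄ - μ₀)/SE = (109.00 - 119)/1.7337 = -5.7680
Critical value: ±2.576
p-value < 0.0001
Decision: reject H₀

Answer: z = -5.7680, reject H₀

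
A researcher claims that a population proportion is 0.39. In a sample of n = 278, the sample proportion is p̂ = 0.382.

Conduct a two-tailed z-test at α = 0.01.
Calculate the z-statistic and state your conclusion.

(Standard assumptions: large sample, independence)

Answer: z = -0.2735, fail to reject H₀

Derivation:
H₀: p = 0.39, H₁: p ≠ 0.39
Standard error: SE = √(p₀(1-p₀)/n) = √(0.39×0.61/278) = 0.029253
z-statistic: z = (p̂ - p₀)/SE = (0.382 - 0.39)/0.029253 = -0.2735
Critical value: z_0.005 = ±2.576
p-value = 0.7845
Decision: fail to reject H₀ at α = 0.01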